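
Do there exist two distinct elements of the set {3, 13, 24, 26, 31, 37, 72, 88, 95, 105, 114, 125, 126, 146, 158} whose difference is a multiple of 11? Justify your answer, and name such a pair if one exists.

Reduce each element mod 11: 3↦3, 13↦2, 24↦2, 26↦4, 31↦9, 37↦4, 72↦6, 88↦0, 95↦7, 105↦6, 114↦4, 125↦4, 126↦5, 146↦3, 158↦4. The residue 3 repeats (at 3 and 146), and 146 − 3 = 143 = 13·11.

3 and 146 are such a pair.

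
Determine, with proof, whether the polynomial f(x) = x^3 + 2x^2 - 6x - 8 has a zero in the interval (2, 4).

Such a root exists.

f(2) = -4 and f(4) = 64, which have opposite signs.
Since f is a polynomial it is continuous on [2, 4].
By the Intermediate Value Theorem f must vanish at some point of (2, 4).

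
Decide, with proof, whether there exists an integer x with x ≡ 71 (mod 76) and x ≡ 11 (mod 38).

No such integer exists.

Both moduli are multiples of 38 = gcd(76, 38), so any solution would satisfy x ≡ 71 and x ≡ 11 modulo 38 simultaneously.
However 71 ≡ 33 and 11 ≡ 11 (mod 38), and 33 ≠ 11.
So no integer satisfies both congruences.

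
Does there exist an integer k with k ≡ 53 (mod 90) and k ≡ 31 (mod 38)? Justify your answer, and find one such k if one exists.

k = 1133

gcd(90, 38) = 2. A simultaneous solution exists iff 53 ≡ 31 (mod 2); here 53 mod 2 = 1 = 31 mod 2, so it does.
Write k = 53 + 90t. Then 90t ≡ 31 − 53 ≡ 16 (mod 38); dividing through by 2 gives 45t ≡ 8 (mod 19).
45 ≡ 7 (mod 19), so this reads 7t ≡ 8 (mod 19). Since 7·11 = 77 = 4·19 + 1, the inverse of 7 mod 19 is 11.
Multiplying by 11: t ≡ 11·8 = 88 ≡ 12 (mod 19).
Then k = 53 + 90·12 = 1133.
Check: 1133 mod 90 = 53, 1133 mod 38 = 31. ✓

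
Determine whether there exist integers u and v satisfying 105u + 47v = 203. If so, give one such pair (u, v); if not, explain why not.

Since gcd(105, 47) = 1, every integer is an integer combination of 105 and 47.
Dividing repeatedly: 105 = 2·47 + 11, 47 = 4·11 + 3, 11 = 3·3 + 2, 3 = 1·2 + 1, 2 = 2·1 + 0.
Unwinding: 1 = 3 − 1·2 = 3 − (11 − 3·3) = −11 + 4·3 = −11 + 4·(47 − 4·11) = 4·47 − 17·11 = 4·47 − 17·(105 − 2·47) = −17·105 + 38·47, i.e. 105·(-17) + 47·38 = 1.
Multiplying through by 203: u = (-17)·203 = -3451, v = 38·203 = 7714 is a solution.
Shifting by a multiple of (47, −105) keeps it a solution: u = -3451 + 74·47 = 27, v = 7714 − 74·105 = -56.
Indeed 105·27 + 47·(-56) = 2835 − 2632 = 203.

u = 27, v = -56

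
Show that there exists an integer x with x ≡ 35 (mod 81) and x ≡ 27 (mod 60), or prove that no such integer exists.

gcd(81, 60) = 3. If x ≡ 35 (mod 81) and x ≡ 27 (mod 60), then x ≡ 35 (mod 3) and x ≡ 27 (mod 3).
But 35 mod 3 = 2 while 27 mod 3 = 0, a contradiction.
Hence the system has no solution.

No such integer exists.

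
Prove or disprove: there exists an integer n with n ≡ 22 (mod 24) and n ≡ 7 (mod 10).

No such integer exists.

Reduce both congruences modulo 2, which divides 24 and 10: they say n ≡ 22 (mod 2) and n ≡ 7 (mod 2).
However 22 ≡ 0 and 7 ≡ 1 (mod 2), and 0 ≠ 1.
Hence the system has no solution.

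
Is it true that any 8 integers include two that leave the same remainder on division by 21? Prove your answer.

Try 8 consecutive integers, 91, 92, …, 98. Their remainders mod 21 are 7, 8, 9, 10, 11, 12, 13, 14 — pairwise different, as any 8 ≤ 21 consecutive integers have distinct residues.
So no two of them leave the same remainder on division by 21; the claim fails for this set.

No; for instance {91, 92, 93, 94, 95, 96, 97, 98} is a counterexample.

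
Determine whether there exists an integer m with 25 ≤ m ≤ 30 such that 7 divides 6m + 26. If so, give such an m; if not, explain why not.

m = 26

At m = 25 the value 176 is not a multiple of 7. Try m = 26: 6·26 + 26 = 182 = 26·7, which is divisible by 7.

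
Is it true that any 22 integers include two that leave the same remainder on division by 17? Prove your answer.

Yes, this is always true.

There are exactly 17 possible remainders on division by 17.
Placing 22 integers into 17 classes, some class receives at least two — say a and b.
That is, a and b leave the same remainder on division by 17, as claimed.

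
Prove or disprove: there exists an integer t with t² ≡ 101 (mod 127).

There is no such integer.

127 is prime, so by Euler's criterion 101 is a square mod 127 iff 101^((127−1)/2) = 101^63 ≡ 1 (mod 127).
Repeated squaring mod 127: 101^2 = 10201 ≡ 41; 101^4 ≡ 41² = 1681 ≡ 30; 101^8 ≡ 30² = 900 ≡ 11; 101^16 ≡ 11² = 121 ≡ 121; 101^32 ≡ 121² = 14641 ≡ 36.
Since 63 = 32 + 16 + 8 + 4 + 2 + 1, 101^63 ≡ 36 · 121 · 11 · 30 · 41 · 101; multiplying out mod 127: 36·121 = 4356 ≡ 38, then 38·11 = 418 ≡ 37, then 37·30 = 1110 ≡ 94, then 94·41 = 3854 ≡ 44, then 44·101 = 4444 ≡ 126. Thus 101^63 ≡ 126 ≡ −1 (mod 127).
The value −1 means 101 is a non-residue modulo 127, so t² ≡ 101 (mod 127) is impossible.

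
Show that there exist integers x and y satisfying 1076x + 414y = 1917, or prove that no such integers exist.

Both 1076 and 414 are divisible by gcd(1076, 414) = 2, hence so is any combination 1076x + 414y.
But 1917 is not a multiple of 2 (it leaves remainder 1).
Hence no integers x, y satisfy the equation.

No such integers exist.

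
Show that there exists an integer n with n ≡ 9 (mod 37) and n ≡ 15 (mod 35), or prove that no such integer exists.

The moduli 37 and 35 are coprime, so by the Chinese Remainder Theorem a unique solution modulo 1295 exists.
Write n = 9 + 37t and require 9 + 37t ≡ 15 (mod 35), i.e. 37t ≡ 6 (mod 35).
37 ≡ 2 (mod 35), so this reads 2t ≡ 6 (mod 35). Invert 2 mod 35 by the Euclidean algorithm: 35 = 17·2 + 1, 2 = 2·1 + 0; back-substituting, 1 = 35 − 17·2. Hence 2·(-17) ≡ 1, so 2⁻¹ ≡ -17 ≡ 18 (mod 35).
Multiplying by 18: t ≡ 18·6 = 108 ≡ 3 (mod 35).
With t = 3: n = 9 + 37·3 = 120.
Indeed 120 ≡ 9 (mod 37) and 120 ≡ 15 (mod 35).

n = 120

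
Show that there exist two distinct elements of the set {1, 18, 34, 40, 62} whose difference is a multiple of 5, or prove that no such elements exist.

Reduce each element modulo 5: 1↦1, 18↦3, 34↦4, 40↦0, 62↦2.
These 5 residues are pairwise different, hence no difference of two elements is divisible by 5.

No, no such pair exists.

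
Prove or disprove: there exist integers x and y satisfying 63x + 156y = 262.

Both 63 and 156 are divisible by gcd(63, 156) = 3, hence so is any combination 63x + 156y.
But 262 = 3·87 + 1, so 3 ∤ 262.
So the equation is unsolvable over ℤ.

No such integers exist.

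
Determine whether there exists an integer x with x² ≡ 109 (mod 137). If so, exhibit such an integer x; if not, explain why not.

x = 71 works: 71² = 5041, and 5041 − 109 = 4932 = 36·137.

x = 71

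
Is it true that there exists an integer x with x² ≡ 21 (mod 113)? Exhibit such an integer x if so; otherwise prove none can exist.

No such integer exists.

113 is prime, so by Euler's criterion 21 is a square mod 113 iff 21^((113−1)/2) = 21^56 ≡ 1 (mod 113).
Repeated squaring mod 113: 21^2 = 441 ≡ 102; 21^4 ≡ 102² = 10404 ≡ 8; 21^8 ≡ 8² = 64 ≡ 64; 21^16 ≡ 64² = 4096 ≡ 28; 21^32 ≡ 28² = 784 ≡ 106.
Since 56 = 32 + 16 + 8, 21^56 ≡ 106 · 28 · 64; multiplying out mod 113: 106·28 = 2968 ≡ 30, then 30·64 = 1920 ≡ 112. Thus 21^56 ≡ 112 ≡ −1 (mod 113).
The value −1 means 21 is a non-residue modulo 113, so x² ≡ 21 (mod 113) is impossible.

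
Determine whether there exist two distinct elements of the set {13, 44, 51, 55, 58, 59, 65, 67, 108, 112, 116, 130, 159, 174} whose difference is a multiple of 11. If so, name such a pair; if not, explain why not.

Both 13 and 112 leave remainder 2 on division by 11; their difference 99 = 9·11 is a multiple of 11.

The pair (13, 112) works.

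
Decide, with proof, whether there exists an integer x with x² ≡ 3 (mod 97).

x = 10

x = 10 works: 10² = 100, and 100 − 3 = 97 = 1·97.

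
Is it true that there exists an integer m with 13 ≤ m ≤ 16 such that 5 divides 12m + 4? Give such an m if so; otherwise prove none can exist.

m = 13 works, since 12·13 + 4 = 160 = 32·5.

m = 13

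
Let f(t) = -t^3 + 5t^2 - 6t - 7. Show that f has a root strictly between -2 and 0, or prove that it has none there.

f(-2) = 33 and f(0) = -7, which have opposite signs.
As a polynomial, f is continuous on every closed interval.
By the Intermediate Value Theorem f must vanish at some point of (-2, 0).

Such a root exists.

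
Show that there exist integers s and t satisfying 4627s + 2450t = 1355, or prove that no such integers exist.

There are no such integers.

gcd(4627, 2450) = 7, so every integer of the form 4627s + 2450t is a multiple of 7.
But 1355 is not a multiple of 7 (it leaves remainder 4).
So the equation is unsolvable over ℤ.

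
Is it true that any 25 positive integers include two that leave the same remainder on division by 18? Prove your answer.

Each integer lies in one of the 18 residue classes modulo 18.
Placing 25 integers into 18 classes, some class receives at least two — say a and b.
That is, a and b leave the same remainder on division by 18, as claimed.

Yes, this is always true.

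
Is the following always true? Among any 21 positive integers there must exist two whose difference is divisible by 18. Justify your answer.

Each integer lies in one of the 18 residue classes modulo 18.
Placing 21 integers into 18 classes, some class receives at least two — say a and b.
Equal remainders mean a − b ≡ 0 (mod 18), so 18 divides their difference.

Yes.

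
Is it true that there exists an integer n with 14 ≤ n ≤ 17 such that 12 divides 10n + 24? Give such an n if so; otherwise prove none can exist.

There is no such integer n in that range.

At n = 14, 10·14 + 24 = 164 ≡ 8 (mod 12), and each step in n adds 10, giving residues 8, 6, 4, 2 for n = 14, 15, 16, 17.
None is 0, so 12 never divides 10n + 24 on this range.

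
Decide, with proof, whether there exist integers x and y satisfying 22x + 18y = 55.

No such integers exist.

gcd(22, 18) = 2, so every integer of the form 22x + 18y is a multiple of 2.
But 55 = 2·27 + 1, so 2 ∤ 55.
Hence no integers x, y satisfy the equation.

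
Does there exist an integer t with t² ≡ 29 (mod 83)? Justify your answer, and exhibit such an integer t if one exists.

t = 64 works: 64² = 4096, and 4096 − 29 = 4067 = 49·83.

t = 64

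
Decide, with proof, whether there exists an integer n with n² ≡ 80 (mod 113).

113 is prime, so by Euler's criterion 80 is a square mod 113 iff 80^((113−1)/2) = 80^56 ≡ 1 (mod 113).
Repeated squaring mod 113: 80^2 = 6400 ≡ 72; 80^4 ≡ 72² = 5184 ≡ 99; 80^8 ≡ 99² = 9801 ≡ 83; 80^16 ≡ 83² = 6889 ≡ 109; 80^32 ≡ 109² = 11881 ≡ 16.
Since 56 = 32 + 16 + 8, 80^56 ≡ 16 · 109 · 83; multiplying out mod 113: 16·109 = 1744 ≡ 49, then 49·83 = 4067 ≡ 112. Thus 80^56 ≡ 112 ≡ −1 (mod 113).
The value −1 means 80 is a non-residue modulo 113, so n² ≡ 80 (mod 113) is impossible.

No, no such integer exists.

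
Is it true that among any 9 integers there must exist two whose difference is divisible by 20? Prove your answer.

Try 9 consecutive integers, 87, 88, …, 95. Their remainders mod 20 are 7, 8, 9, 10, 11, 12, 13, 14, 15 — pairwise different, as any 9 ≤ 20 consecutive integers have distinct residues.
No two share a residue, so no pair has difference divisible by 20; the claim fails for this set.

No; for instance {87, 88, 89, 90, 91, 92, 93, 94, 95} is a counterexample.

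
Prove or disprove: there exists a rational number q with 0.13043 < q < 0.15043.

Look for a denominator N such that an integer falls strictly between N·0.13043 and N·0.15043. N = 7 works: 7·0.13043 = 0.91301 < 1 < 1.05301 = 7·0.15043.
Dividing back, 0.13043 < 1/7 < 0.15043, and 1/7 is rational.

q = 1/7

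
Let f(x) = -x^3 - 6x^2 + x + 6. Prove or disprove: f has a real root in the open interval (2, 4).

No such root exists.

f(2) = -24 and f(4) = -150, both negative, so a sign-change argument is unavailable; we show f keeps this sign on the whole interval.
Substitute x = 2 + u, where 0 < u < 2 on the interval. Expanding, f(2 + u) = -u^3 - 12u^2 - 35u - 24.
The nonzero coefficients here are all negative, so for u > 0 every term is negative (or zero), and the constant term -24 is strictly negative.
Therefore f(x) < 0 throughout (2, 4), and f has no zero there.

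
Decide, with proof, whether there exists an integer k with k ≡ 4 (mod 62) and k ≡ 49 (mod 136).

No, no such integer exists.

Both moduli are multiples of 2 = gcd(62, 136), so any solution would satisfy k ≡ 4 and k ≡ 49 modulo 2 simultaneously.
However 4 ≡ 0 and 49 ≡ 1 (mod 2), and 0 ≠ 1.
Therefore no such k exists.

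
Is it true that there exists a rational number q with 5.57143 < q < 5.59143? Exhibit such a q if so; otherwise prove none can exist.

q = 67/12

Multiplying by 12: 12·5.57143 = 66.85716 and 12·5.59143 = 67.09716, so the integer 67 lies strictly between them.
So q = 67/12 works: it is a ratio of integers, and dividing 12·5.57143 < 67 < 12·5.59143 through by 12 gives 5.57143 < 67/12 < 5.59143.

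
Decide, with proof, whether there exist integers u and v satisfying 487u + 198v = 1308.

Since gcd(487, 198) = 1, every integer is an integer combination of 487 and 198.
Run the Euclidean algorithm on 487 and 198: 487 = 2·198 + 91, 198 = 2·91 + 16, 91 = 5·16 + 11, 16 = 1·11 + 5, 11 = 2·5 + 1, 5 = 5·1 + 0.
Unwinding: 1 = 11 − 2·5 = 11 − 2·(16 − 1·11) = −2·16 + 3·11 = −2·16 + 3·(91 − 5·16) = 3·91 − 17·16 = 3·91 − 17·(198 − 2·91) = −17·198 + 37·91 = −17·198 + 37·(487 − 2·198) = 37·487 − 91·198, i.e. 487·37 + 198·(-91) = 1.
Times 1308: 487·48396 + 198·(-119028) = 1308, so (48396, -119028) solves it.
The general solution is u = 48396 + 198k, v = -119028 − 487k; taking k = -244 gives the smaller pair u = 84, v = -200.
Check: 487·84 + 198·(-200) = 40908 − 39600 = 1308. ✓

u = 84, v = -200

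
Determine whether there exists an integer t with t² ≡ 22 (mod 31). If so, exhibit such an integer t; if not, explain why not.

There is no such integer.

31 is prime, so by Euler's criterion 22 is a square mod 31 iff 22^((31−1)/2) = 22^15 ≡ 1 (mod 31).
Repeated squaring mod 31: 22^2 = 484 ≡ 19; 22^4 ≡ 19² = 361 ≡ 20; 22^8 ≡ 20² = 400 ≡ 28.
Since 15 = 8 + 4 + 2 + 1, 22^15 ≡ 28 · 20 · 19 · 22; multiplying out mod 31: 28·20 = 560 ≡ 2, then 2·19 = 38 ≡ 7, then 7·22 = 154 ≡ 30. Thus 22^15 ≡ 30 ≡ −1 (mod 31).
By Euler's criterion 22 is a quadratic non-residue mod 31: no t satisfies t² ≡ 22 (mod 31).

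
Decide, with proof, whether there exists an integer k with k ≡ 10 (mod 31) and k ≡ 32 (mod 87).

k = 1250

Since 31 and 87 share no common factor, CRT says the pair of congruences has a solution (unique mod 2697).
Write k = 10 + 31t and require 10 + 31t ≡ 32 (mod 87), i.e. 31t ≡ 22 (mod 87).
Since 31·73 = 2263 = 26·87 + 1, the inverse of 31 mod 87 is 73.
Therefore t ≡ 73·22 = 1606 ≡ 40 (mod 87).
With t = 40: k = 10 + 31·40 = 1250.
Verify: 1250 = 40·31 + 10 and 1250 = 14·87 + 32. ✓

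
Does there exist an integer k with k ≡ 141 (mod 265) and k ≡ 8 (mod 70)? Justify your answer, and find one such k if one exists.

gcd(265, 70) = 5. If k ≡ 141 (mod 265) and k ≡ 8 (mod 70), then k ≡ 141 (mod 5) and k ≡ 8 (mod 5).
However 141 ≡ 1 and 8 ≡ 3 (mod 5), and 1 ≠ 3.
So no integer satisfies both congruences.

No such integer exists.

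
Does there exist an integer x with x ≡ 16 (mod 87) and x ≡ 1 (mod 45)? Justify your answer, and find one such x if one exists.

gcd(87, 45) = 3. A simultaneous solution exists iff 16 ≡ 1 (mod 3); here 16 mod 3 = 1 = 1 mod 3, so it does.
The integers ≡ 16 (mod 87) are 16, 103, 190, 277, 364, 451, …; their remainders mod 45 are 16, 13, 10, 7, 4, 1, so x = 451 is the first that is ≡ 1 (mod 45).
Verify: 451 = 5·87 + 16 and 451 = 10·45 + 1. ✓

x = 451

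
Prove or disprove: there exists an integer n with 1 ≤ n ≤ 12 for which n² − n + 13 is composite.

n = 9

At n = 9: 9² − 9 + 13 = 85 = 5·17, which is composite.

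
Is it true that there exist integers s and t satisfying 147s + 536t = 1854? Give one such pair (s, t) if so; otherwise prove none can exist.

s = 122, t = -30

Since gcd(147, 536) = 1, every integer is an integer combination of 147 and 536.
Euclidean algorithm: 536 = 3·147 + 95, 147 = 1·95 + 52, 95 = 1·52 + 43, 52 = 1·43 + 9, 43 = 4·9 + 7, 9 = 1·7 + 2, 7 = 3·2 + 1, 2 = 2·1 + 0.
Unwinding: 1 = 7 − 3·2 = 7 − 3·(9 − 1·7) = −3·9 + 4·7 = −3·9 + 4·(43 − 4·9) = 4·43 − 19·9 = 4·43 − 19·(52 − 1·43) = −19·52 + 23·43 = −19·52 + 23·(95 − 1·52) = 23·95 − 42·52 = 23·95 − 42·(147 − 1·95) = −42·147 + 65·95 = −42·147 + 65·(536 − 3·147) = 65·536 − 237·147, i.e. 147·(-237) + 536·65 = 1.
Times 1854: 147·(-439398) + 536·120510 = 1854, so (-439398, 120510) solves it.
Shifting by a multiple of (536, −147) keeps it a solution: s = -439398 + 820·536 = 122, t = 120510 − 820·147 = -30.
Check: 147·122 + 536·(-30) = 17934 − 16080 = 1854. ✓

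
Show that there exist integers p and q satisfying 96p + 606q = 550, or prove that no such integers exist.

Both 96 and 606 are divisible by gcd(96, 606) = 6, hence so is any combination 96p + 606q.
But 550 = 6·91 + 4, so 6 ∤ 550.
Therefore 96p + 606q = 550 has no solution in integers.

There are no such integers.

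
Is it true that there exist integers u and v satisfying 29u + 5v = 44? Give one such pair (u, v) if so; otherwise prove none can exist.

u = 1, v = 3

Since gcd(29, 5) = 1, every integer is an integer combination of 29 and 5.
Run the Euclidean algorithm on 29 and 5: 29 = 5·5 + 4, 5 = 1·4 + 1, 4 = 4·1 + 0.
Working back up the chain: 1 = 5 − 1·4 = 5 − (29 − 5·5) = −29 + 6·5. So 29·(-1) + 5·6 = 1.
Scaling by 44 gives the particular solution (u, v) = (-44, 264).
The general solution is u = -44 + 5k, v = 264 − 29k; taking k = 9 gives the smaller pair u = 1, v = 3.
Indeed 29·1 + 5·3 = 29 + 15 = 44.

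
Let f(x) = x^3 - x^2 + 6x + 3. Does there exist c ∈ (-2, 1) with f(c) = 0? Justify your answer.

f(-2) = -21 and f(1) = 9, which have opposite signs.
f is continuous everywhere (it is a polynomial), in particular on [-2, 1].
So by the Intermediate Value Theorem there is a c strictly between -2 and 1 with f(c) = 0.

Such a root exists.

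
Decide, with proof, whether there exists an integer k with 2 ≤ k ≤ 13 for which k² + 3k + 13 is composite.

k = 13

At k = 13: 13² + 3·13 + 13 = 221 = 13·17, which is composite.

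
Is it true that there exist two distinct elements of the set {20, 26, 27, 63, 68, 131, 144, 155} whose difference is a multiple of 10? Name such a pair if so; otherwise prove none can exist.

No, no such pair exists.

Residues mod 10: 20↦0, 26↦6, 27↦7, 63↦3, 68↦8, 131↦1, 144↦4, 155↦5.
These 8 residues are pairwise different, hence no difference of two elements is divisible by 10.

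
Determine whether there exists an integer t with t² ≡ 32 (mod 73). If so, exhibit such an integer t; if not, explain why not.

Take t = 55. Then 55² = 3025 = 41·73 + 32, so 55² ≡ 32 (mod 73).

t = 55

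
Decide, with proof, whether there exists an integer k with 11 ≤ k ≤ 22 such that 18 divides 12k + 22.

No such integer k in that range exists.

The values of 12k + 22 for k = 11, 12, …, 22 are 154, 166, 178, 190, 202, 214, 226, 238, 250, 262, 274, 286; reduced mod 18 these are 10, 4, 16, 10, 4, 16, 10, 4, 16, 10, 4, 16.
Since 0 is absent from this list, 18 ∤ 12k + 22 for every k with 11 ≤ k ≤ 22.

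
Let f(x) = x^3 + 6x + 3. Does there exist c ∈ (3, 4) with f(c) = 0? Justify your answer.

Evaluate at the endpoints: f(3) = 48, f(4) = 91 — same sign (positive).
f'(x) = 3x^2 + 6 has discriminant 0² − 4·3·6 = -72 < 0, so f' has no real roots and is positive for every real x.
So f is strictly increasing; between 3 and 4 its values lie between f(3) = 48 and f(4) = 91, all positive. Therefore f has no root in (3, 4).

No.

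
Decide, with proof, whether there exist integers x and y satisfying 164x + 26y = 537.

There are no such integers.

gcd(164, 26) = 2, so every integer of the form 164x + 26y is a multiple of 2.
But 537 = 2·268 + 1, so 2 ∤ 537.
Therefore 164x + 26y = 537 has no solution in integers.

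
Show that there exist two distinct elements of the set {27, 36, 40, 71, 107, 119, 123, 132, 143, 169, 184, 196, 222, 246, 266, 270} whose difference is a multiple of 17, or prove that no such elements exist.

No, no such pair exists.

Reduce each element modulo 17: 27↦10, 36↦2, 40↦6, 71↦3, 107↦5, 119↦0, 123↦4, 132↦13, 143↦7, 169↦16, 184↦14, 196↦9, 222↦1, 246↦8, 266↦11, 270↦15.
No residue repeats among the 16 elements, so no pair has difference ≡ 0 (mod 17).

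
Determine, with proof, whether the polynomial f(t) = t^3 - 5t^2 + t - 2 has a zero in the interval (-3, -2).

No such root exists.

The endpoint values f(-3) = -77 and f(-2) = -32 are both negative. Claim: f(t) < 0 for every t in (-3, -2).
Shift to the endpoint -2: with t = -2 − u (0 < u < 1), one computes f(-2 − u) = -u^3 - 11u^2 - 33u - 32.
The nonzero coefficients here are all negative, so for u > 0 every term is negative (or zero), and the constant term -32 is strictly negative.
Therefore f(t) < 0 throughout (-3, -2), and f has no zero there.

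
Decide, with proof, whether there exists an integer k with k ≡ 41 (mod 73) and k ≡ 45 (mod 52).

k = 1501

gcd(73, 52) = 1, so the Chinese Remainder Theorem guarantees exactly one residue class mod 3796 satisfying both.
Any solution of the first congruence is k = 41 + 73t; substituting into the second, 73t ≡ 45 − 41 ≡ 4 (mod 52).
73 ≡ 21 (mod 52), so this reads 21t ≡ 4 (mod 52). Invert 21 mod 52 by the Euclidean algorithm: 52 = 2·21 + 10, 21 = 2·10 + 1, 10 = 10·1 + 0; back-substituting, 1 = 21 − 2·10 = 21 − 2·(52 − 2·21) = −2·52 + 5·21. Hence 21·5 ≡ 1, so 21⁻¹ ≡ 5 (mod 52).
Multiplying by 5: t ≡ 5·4 = 20 (mod 52).
With t = 20: k = 41 + 73·20 = 1501.
Verify: 1501 = 20·73 + 41 and 1501 = 28·52 + 45. ✓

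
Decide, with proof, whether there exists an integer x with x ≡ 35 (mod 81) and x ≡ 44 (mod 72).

x = 116

The moduli are not coprime: gcd(81, 72) = 9. Compatibility requires 9 ∣ (44 − 35) = 9, which holds, so solutions exist.
The integers ≡ 35 (mod 81) are 35, 116, …; their remainders mod 72 are 35, 44, so x = 116 is the first that is ≡ 44 (mod 72).
Verify: 116 = 1·81 + 35 and 116 = 1·72 + 44. ✓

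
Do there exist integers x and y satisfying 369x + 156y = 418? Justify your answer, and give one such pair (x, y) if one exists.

No such integers exist.

Any value of 369x + 156y is a multiple of gcd(369, 156) = 3.
However 418 leaves remainder 1 on division by 3.
Therefore 369x + 156y = 418 has no solution in integers.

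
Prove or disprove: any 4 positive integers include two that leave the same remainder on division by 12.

Take the 4 consecutive integers 14, 15, 16, 17: their residues mod 12 are all distinct because 4 ≤ 12.
So no two of them leave the same remainder on division by 12; the claim fails for this set.

No; for instance {14, 15, 16, 17} is a counterexample.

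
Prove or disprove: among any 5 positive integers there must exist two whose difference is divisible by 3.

There are exactly 3 possible remainders on division by 3.
Placing 5 integers into 3 classes, some class receives at least two — say a and b.
Equal remainders mean a − b ≡ 0 (mod 3), so 3 divides their difference.

Yes, this is always true.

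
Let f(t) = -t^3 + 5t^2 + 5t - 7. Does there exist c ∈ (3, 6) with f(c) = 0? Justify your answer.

Yes, f has a root in the interval.

f(3) = 26 and f(6) = -13, which have opposite signs.
Since f is a polynomial it is continuous on [3, 6].
So by the Intermediate Value Theorem there is a c strictly between 3 and 6 with f(c) = 0.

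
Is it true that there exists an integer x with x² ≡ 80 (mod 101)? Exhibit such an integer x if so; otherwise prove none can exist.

x = 22

Take x = 22. Then 22² = 484 = 4·101 + 80, so 22² ≡ 80 (mod 101).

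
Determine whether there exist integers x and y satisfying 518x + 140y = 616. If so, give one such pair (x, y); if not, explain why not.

gcd(518, 140) = 14, and 14 divides 616, so integer solutions exist.
Dividing through by 14 reduces the equation to 37x + 10y = 44.
Euclidean algorithm: 37 = 3·10 + 7, 10 = 1·7 + 3, 7 = 2·3 + 1, 3 = 3·1 + 0.
Unwinding: 1 = 7 − 2·3 = 7 − 2·(10 − 1·7) = −2·10 + 3·7 = −2·10 + 3·(37 − 3·10) = 3·37 − 11·10, i.e. 37·3 + 10·(-11) = 1.
Times 44: 37·132 + 10·(-484) = 44, so (132, -484) solves it.
Subtracting 13·10 from x and adding 13·37 to y gives the tidier solution (2, -3).
Indeed 518·2 + 140·(-3) = 1036 − 420 = 616.

x = 2, y = -3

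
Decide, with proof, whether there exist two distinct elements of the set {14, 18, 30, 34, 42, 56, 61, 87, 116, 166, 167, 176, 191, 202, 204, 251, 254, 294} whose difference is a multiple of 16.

14 mod 16 = 14 and 30 mod 16 = 14, so 30 − 14 = 16 = 1·16.

Yes: 14 and 30.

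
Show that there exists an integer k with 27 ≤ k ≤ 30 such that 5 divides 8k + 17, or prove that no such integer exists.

For k = 27, 28, 29, 30 the values of 8k + 17 modulo 5 are 3, 1, 4, 2 respectively.
None is 0, so 5 never divides 8k + 17 on this range.

There is no such integer k in that range.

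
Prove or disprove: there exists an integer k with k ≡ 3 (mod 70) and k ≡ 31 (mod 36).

k = 283

Here gcd(70, 36) = 2, and both 3 and 31 leave remainder 1 mod 2, so the system is consistent.
The integers ≡ 3 (mod 70) are 3, 73, 143, 213, 283, …; their remainders mod 36 are 3, 1, 35, 33, 31, so k = 283 is the first that is ≡ 31 (mod 36).
Check: 283 mod 70 = 3, 283 mod 36 = 31. ✓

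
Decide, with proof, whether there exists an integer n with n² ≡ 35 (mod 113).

Apply Euler's criterion with the prime 113: 35 is a quadratic residue iff 35^56 ≡ 1 (mod 113), and a non-residue iff it is ≡ −1.
Repeated squaring mod 113: 35^2 = 1225 ≡ 95; 35^4 ≡ 95² = 9025 ≡ 98; 35^8 ≡ 98² = 9604 ≡ 112; 35^16 ≡ 112² = 12544 ≡ 1; 35^32 ≡ 1² = 1 ≡ 1.
Since 56 = 32 + 16 + 8, 35^56 ≡ 1 · 1 · 112; multiplying out mod 113: 1·1 = 1 ≡ 1, then 1·112 = 112 ≡ 112. Thus 35^56 ≡ 112 ≡ −1 (mod 113).
By Euler's criterion 35 is a quadratic non-residue mod 113: no n satisfies n² ≡ 35 (mod 113).

There is no such integer.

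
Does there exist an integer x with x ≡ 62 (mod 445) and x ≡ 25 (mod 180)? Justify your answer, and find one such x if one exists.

Both moduli are multiples of 5 = gcd(445, 180), so any solution would satisfy x ≡ 62 and x ≡ 25 modulo 5 simultaneously.
These are incompatible: 62 − 25 = 37 is not divisible by 5.
Hence the system has no solution.

No, no such integer exists.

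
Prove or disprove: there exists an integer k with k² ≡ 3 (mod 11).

k = 5

Take k = 5. Then 5² = 25 = 2·11 + 3, so 5² ≡ 3 (mod 11).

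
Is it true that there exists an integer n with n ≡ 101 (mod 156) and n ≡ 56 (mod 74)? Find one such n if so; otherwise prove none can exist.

gcd(156, 74) = 2. If n ≡ 101 (mod 156) and n ≡ 56 (mod 74), then n ≡ 101 (mod 2) and n ≡ 56 (mod 2).
But 101 mod 2 = 1 while 56 mod 2 = 0, a contradiction.
Hence the system has no solution.

No, no such integer exists.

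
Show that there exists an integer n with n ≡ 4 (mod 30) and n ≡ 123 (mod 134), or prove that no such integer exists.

No, no such integer exists.

Reduce both congruences modulo 2, which divides 30 and 134: they say n ≡ 4 (mod 2) and n ≡ 123 (mod 2).
But 4 mod 2 = 0 while 123 mod 2 = 1, a contradiction.
So no integer satisfies both congruences.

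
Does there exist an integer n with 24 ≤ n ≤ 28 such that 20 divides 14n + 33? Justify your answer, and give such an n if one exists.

At n = 24, 14·24 + 33 = 369 ≡ 9 (mod 20), and each step in n adds 14, giving residues 9, 3, 17, 11, 5 for n = 24, 25, …, 28.
Since 0 is absent from this list, 20 ∤ 14n + 33 for every n with 24 ≤ n ≤ 28.

There is no such integer n in that range.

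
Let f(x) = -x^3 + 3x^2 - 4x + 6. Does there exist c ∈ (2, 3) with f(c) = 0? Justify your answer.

Yes, such a c exists.

f(2) = 2 and f(3) = -6, which have opposite signs.
f is continuous everywhere (it is a polynomial), in particular on [2, 3].
By the Intermediate Value Theorem, f takes the value 0 somewhere in the open interval.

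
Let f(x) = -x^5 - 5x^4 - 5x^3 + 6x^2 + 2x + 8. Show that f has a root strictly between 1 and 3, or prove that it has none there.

f(1) = 5 and f(3) = -715, which have opposite signs.
f is continuous everywhere (it is a polynomial), in particular on [1, 3].
By the Intermediate Value Theorem, f takes the value 0 somewhere in the open interval.

Such a root exists.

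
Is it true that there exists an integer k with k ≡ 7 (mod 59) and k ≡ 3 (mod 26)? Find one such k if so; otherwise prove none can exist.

k = 1069

The moduli 59 and 26 are coprime, so by the Chinese Remainder Theorem a unique solution modulo 1534 exists.
Write k = 7 + 59t and require 7 + 59t ≡ 3 (mod 26), i.e. 59t ≡ 22 (mod 26).
59 ≡ 7 (mod 26), so this reads 7t ≡ 22 (mod 26). Note 7·15 = 105 ≡ 1 (mod 26) (as 105 − 1 = 4·26), so 7⁻¹ ≡ 15.
Multiplying by 15: t ≡ 15·22 = 330 ≡ 18 (mod 26).
With t = 18: k = 7 + 59·18 = 1069.
Verify: 1069 = 18·59 + 7 and 1069 = 41·26 + 3. ✓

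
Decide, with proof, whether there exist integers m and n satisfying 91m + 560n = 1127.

Every value of 91m + 560n is a multiple of gcd(91, 560) = 7; since 7 ∣ 1127, solutions exist.
Dividing through by 7 reduces the equation to 13m + 80n = 161.
Dividing repeatedly: 80 = 6·13 + 2, 13 = 6·2 + 1, 2 = 2·1 + 0.
Unwinding: 1 = 13 − 6·2 = 13 − 6·(80 − 6·13) = −6·80 + 37·13, i.e. 13·37 + 80·(-6) = 1.
Times 161: 13·5957 + 80·(-966) = 161, so (5957, -966) solves it.
The general solution is m = 5957 + 80k, n = -966 − 13k; taking k = -74 gives the smaller pair m = 37, n = -4.
Check: 91·37 + 560·(-4) = 3367 − 2240 = 1127. ✓

m = 37, n = -4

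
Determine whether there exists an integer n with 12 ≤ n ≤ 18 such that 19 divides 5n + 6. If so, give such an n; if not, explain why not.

At n = 14 we get 5·14 + 6 = 76, and 76 = 19·4.

n = 14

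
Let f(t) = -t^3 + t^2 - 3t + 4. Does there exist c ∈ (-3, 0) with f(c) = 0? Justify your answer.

No such root exists.

Evaluate at the endpoints: f(-3) = 49, f(0) = 4 — same sign (positive).
f'(t) = -3t^2 + 2t - 3 has discriminant 2² − 4·(-3)·(-3) = -32 < 0, so f' has no real roots and is negative for every real t.
Hence f is strictly decreasing on ℝ, and in particular on [-3, 0]. A strictly monotone function with same-sign endpoint values stays positive on the whole interval, so f has no zero in (-3, 0).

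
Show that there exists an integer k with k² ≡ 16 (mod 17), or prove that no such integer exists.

Take k = 4. Then 4² = 16, and since 0 ≤ 16 < 17 this is already reduced: 4² ≡ 16 (mod 17).

k = 4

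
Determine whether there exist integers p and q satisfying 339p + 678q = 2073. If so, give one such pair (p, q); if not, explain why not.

No, no such integers exist.

Both 339 and 678 are divisible by gcd(339, 678) = 339, hence so is any combination 339p + 678q.
But 2073 is not a multiple of 339 (it leaves remainder 39).
Therefore 339p + 678q = 2073 has no solution in integers.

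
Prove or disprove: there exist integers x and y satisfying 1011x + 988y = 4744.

x = 464, y = -470

Since gcd(1011, 988) = 1, every integer is an integer combination of 1011 and 988.
Dividing repeatedly: 1011 = 1·988 + 23, 988 = 42·23 + 22, 23 = 1·22 + 1, 22 = 22·1 + 0.
Unwinding: 1 = 23 − 1·22 = 23 − (988 − 42·23) = −988 + 43·23 = −988 + 43·(1011 − 1·988) = 43·1011 − 44·988, i.e. 1011·43 + 988·(-44) = 1.
Scaling by 4744 gives the particular solution (x, y) = (203992, -208736).
Subtracting 206·988 from x and adding 206·1011 to y gives the tidier solution (464, -470).
Indeed 1011·464 + 988·(-470) = 469104 − 464360 = 4744.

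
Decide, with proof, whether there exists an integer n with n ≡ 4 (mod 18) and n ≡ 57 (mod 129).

Both moduli are multiples of 3 = gcd(18, 129), so any solution would satisfy n ≡ 4 and n ≡ 57 modulo 3 simultaneously.
But 4 mod 3 = 1 while 57 mod 3 = 0, a contradiction.
Therefore no such n exists.

No such integer exists.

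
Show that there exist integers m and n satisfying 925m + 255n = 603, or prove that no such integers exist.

Any value of 925m + 255n is a multiple of gcd(925, 255) = 5.
However 603 leaves remainder 3 on division by 5.
So the equation is unsolvable over ℤ.

No, no such integers exist.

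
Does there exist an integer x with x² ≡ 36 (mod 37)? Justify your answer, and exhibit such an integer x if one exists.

Take x = 6. Then 6² = 36, and since 0 ≤ 36 < 37 this is already reduced: 6² ≡ 36 (mod 37).

x = 6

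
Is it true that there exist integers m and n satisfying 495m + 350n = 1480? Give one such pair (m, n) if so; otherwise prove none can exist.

Every value of 495m + 350n is a multiple of gcd(495, 350) = 5; since 5 ∣ 1480, solutions exist.
Dividing through by 5 reduces the equation to 99m + 70n = 296.
Euclidean algorithm: 99 = 1·70 + 29, 70 = 2·29 + 12, 29 = 2·12 + 5, 12 = 2·5 + 2, 5 = 2·2 + 1, 2 = 2·1 + 0.
Unwinding: 1 = 5 − 2·2 = 5 − 2·(12 − 2·5) = −2·12 + 5·5 = −2·12 + 5·(29 − 2·12) = 5·29 − 12·12 = 5·29 − 12·(70 − 2·29) = −12·70 + 29·29 = −12·70 + 29·(99 − 1·70) = 29·99 − 41·70, i.e. 99·29 + 70·(-41) = 1.
Scaling by 296 gives the particular solution (m, n) = (8584, -12136).
Subtracting 122·70 from m and adding 122·99 to n gives the tidier solution (44, -58).
Indeed 495·44 + 350·(-58) = 21780 − 20300 = 1480.

m = 44, n = -58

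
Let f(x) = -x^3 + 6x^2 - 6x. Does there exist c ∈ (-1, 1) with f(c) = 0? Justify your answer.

Such a root exists.

f(-1) = 13 and f(1) = -1, which have opposite signs.
f is continuous everywhere (it is a polynomial), in particular on [-1, 1].
By the Intermediate Value Theorem, f takes the value 0 somewhere in the open interval.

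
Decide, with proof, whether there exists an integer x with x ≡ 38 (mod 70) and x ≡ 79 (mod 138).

Both moduli are multiples of 2 = gcd(70, 138), so any solution would satisfy x ≡ 38 and x ≡ 79 modulo 2 simultaneously.
However 38 ≡ 0 and 79 ≡ 1 (mod 2), and 0 ≠ 1.
Hence the system has no solution.

There is no such integer.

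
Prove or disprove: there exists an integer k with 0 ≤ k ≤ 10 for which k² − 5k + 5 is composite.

k = 10

At k = 10: 10² − 5·10 + 5 = 55 = 5·11, which is composite.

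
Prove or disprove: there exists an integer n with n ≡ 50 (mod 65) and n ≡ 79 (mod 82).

gcd(65, 82) = 1, so the Chinese Remainder Theorem guarantees exactly one residue class mod 5330 satisfying both.
Any solution of the first congruence is n = 50 + 65t; substituting into the second, 65t ≡ 79 − 50 ≡ 29 (mod 82).
To invert 65 modulo 82: 82 = 1·65 + 17, 65 = 3·17 + 14, 17 = 1·14 + 3, 14 = 4·3 + 2, 3 = 1·2 + 1, 2 = 2·1 + 0, and unwinding, 1 = 3 − 1·2 = 3 − (14 − 4·3) = −14 + 5·3 = −14 + 5·(17 − 1·14) = 5·17 − 6·14 = 5·17 − 6·(65 − 3·17) = −6·65 + 23·17 = −6·65 + 23·(82 − 1·65) = 23·82 − 29·65. Thus 65⁻¹ ≡ -29 ≡ 53 (mod 82).
Multiplying by 53: t ≡ 53·29 = 1537 ≡ 61 (mod 82).
Taking t = 61 gives n = 50 + 65·61 = 4015.
Indeed 4015 ≡ 50 (mod 65) and 4015 ≡ 79 (mod 82).

n = 4015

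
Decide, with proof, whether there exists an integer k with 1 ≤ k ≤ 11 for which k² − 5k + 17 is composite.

No, no such integer k in that range exists.

The values for k = 1, 2, …, 11 are 13, 11, 11, 13, 17, 23, 31, 41, 53, 67, 83, and each of these is prime.
So no value in the range makes the expression composite.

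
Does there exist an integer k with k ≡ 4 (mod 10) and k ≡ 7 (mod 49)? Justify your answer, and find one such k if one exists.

k = 154

gcd(10, 49) = 1, so the Chinese Remainder Theorem guarantees exactly one residue class mod 490 satisfying both.
Any solution of the first congruence is k = 4 + 10t; substituting into the second, 10t ≡ 7 − 4 ≡ 3 (mod 49).
Invert 10 mod 49 by the Euclidean algorithm: 49 = 4·10 + 9, 10 = 1·9 + 1, 9 = 9·1 + 0; back-substituting, 1 = 10 − 1·9 = 10 − (49 − 4·10) = −49 + 5·10. Hence 10·5 ≡ 1, so 10⁻¹ ≡ 5 (mod 49).
Multiplying by 5: t ≡ 5·3 = 15 (mod 49).
With t = 15: k = 4 + 10·15 = 154.
Verify: 154 = 15·10 + 4 and 154 = 3·49 + 7. ✓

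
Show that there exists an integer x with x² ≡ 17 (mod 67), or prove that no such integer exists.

x = 34

Take x = 34. Then 34² = 1156 = 17·67 + 17, so 34² ≡ 17 (mod 67).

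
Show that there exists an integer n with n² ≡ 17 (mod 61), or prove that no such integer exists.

There is no such integer.

Apply Euler's criterion with the prime 61: 17 is a quadratic residue iff 17^30 ≡ 1 (mod 61), and a non-residue iff it is ≡ −1.
Squaring successively (mod 61): 17^2 = 289 ≡ 45; 17^4 ≡ 45² = 2025 ≡ 12; 17^8 ≡ 12² = 144 ≡ 22; 17^16 ≡ 22² = 484 ≡ 57.
Since 30 = 16 + 8 + 4 + 2, 17^30 ≡ 57 · 22 · 12 · 45; multiplying out mod 61: 57·22 = 1254 ≡ 34, then 34·12 = 408 ≡ 42, then 42·45 = 1890 ≡ 60. Thus 17^30 ≡ 60 ≡ −1 (mod 61).
By Euler's criterion 17 is a quadratic non-residue mod 61: no n satisfies n² ≡ 17 (mod 61).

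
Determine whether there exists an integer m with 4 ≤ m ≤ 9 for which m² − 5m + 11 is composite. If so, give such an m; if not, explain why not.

m = 7

At m = 7: 7² − 5·7 + 11 = 25 = 5·5, which is composite.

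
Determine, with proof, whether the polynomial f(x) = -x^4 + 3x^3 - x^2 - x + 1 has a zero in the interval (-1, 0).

f(-1) = -3 and f(0) = 1, which have opposite signs.
Since f is a polynomial it is continuous on [-1, 0].
By the Intermediate Value Theorem, f takes the value 0 somewhere in the open interval.

Yes, f has a root in the interval.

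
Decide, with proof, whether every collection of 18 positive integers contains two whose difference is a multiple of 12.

Partition the integers by their residue mod 12; there are 12 classes.
With 18 integers and only 12 classes, the pigeonhole principle forces two of them, say a and b, into the same class.
Then a ≡ b (mod 12), i.e. 12 ∣ (a − b).

Yes.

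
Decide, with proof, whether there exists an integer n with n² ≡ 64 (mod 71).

n = 63

Take n = 63. Then 63² = 3969 = 55·71 + 64, so 63² ≡ 64 (mod 71).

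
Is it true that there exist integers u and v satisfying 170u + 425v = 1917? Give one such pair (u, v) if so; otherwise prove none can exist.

There are no such integers.

gcd(170, 425) = 85, so every integer of the form 170u + 425v is a multiple of 85.
But 1917 is not a multiple of 85 (it leaves remainder 47).
So the equation is unsolvable over ℤ.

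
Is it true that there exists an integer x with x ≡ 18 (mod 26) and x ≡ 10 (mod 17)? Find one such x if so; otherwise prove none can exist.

The moduli 26 and 17 are coprime, so by the Chinese Remainder Theorem a unique solution modulo 442 exists.
Any solution of the first congruence is x = 18 + 26t; substituting into the second, 26t ≡ 10 − 18 ≡ 9 (mod 17).
26 ≡ 9 (mod 17), so this reads 9t ≡ 9 (mod 17). Since 9·2 = 18 = 1·17 + 1, the inverse of 9 mod 17 is 2.
Therefore t ≡ 2·9 = 18 ≡ 1 (mod 17).
Taking t = 1 gives x = 18 + 26·1 = 44.
Check: 44 mod 26 = 18, 44 mod 17 = 10. ✓

x = 44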